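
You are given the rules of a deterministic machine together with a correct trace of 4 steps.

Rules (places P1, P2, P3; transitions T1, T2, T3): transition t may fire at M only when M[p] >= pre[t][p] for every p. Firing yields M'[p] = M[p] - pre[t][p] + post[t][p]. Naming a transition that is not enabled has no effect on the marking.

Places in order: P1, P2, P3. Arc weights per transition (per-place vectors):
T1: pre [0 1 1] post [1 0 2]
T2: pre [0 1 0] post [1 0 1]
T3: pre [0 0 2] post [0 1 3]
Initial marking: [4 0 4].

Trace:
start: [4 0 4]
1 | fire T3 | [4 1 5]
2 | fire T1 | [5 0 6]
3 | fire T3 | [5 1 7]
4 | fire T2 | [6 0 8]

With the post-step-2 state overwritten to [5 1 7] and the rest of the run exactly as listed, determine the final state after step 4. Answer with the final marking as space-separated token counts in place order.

6 1 9

state after step 2 := [5 1 7]
3 | fire T3 | [5 2 8]
4 | fire T2 | [6 1 9]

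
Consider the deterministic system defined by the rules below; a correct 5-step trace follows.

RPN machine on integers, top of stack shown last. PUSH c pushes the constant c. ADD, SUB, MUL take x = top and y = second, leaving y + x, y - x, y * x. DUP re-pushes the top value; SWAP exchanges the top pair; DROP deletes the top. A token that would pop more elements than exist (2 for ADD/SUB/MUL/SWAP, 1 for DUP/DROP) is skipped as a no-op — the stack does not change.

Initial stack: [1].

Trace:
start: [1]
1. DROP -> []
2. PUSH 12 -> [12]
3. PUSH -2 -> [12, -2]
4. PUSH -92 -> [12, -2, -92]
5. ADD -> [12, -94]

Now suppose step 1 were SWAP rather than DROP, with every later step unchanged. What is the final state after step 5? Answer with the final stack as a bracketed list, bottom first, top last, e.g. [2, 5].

(re-executing from step 1 with the substitution; state before step 1: [1])
1. SWAP -> [1]
2. PUSH 12 -> [1, 12]
3. PUSH -2 -> [1, 12, -2]
4. PUSH -92 -> [1, 12, -2, -92]
5. ADD -> [1, 12, -94]

[1, 12, -94]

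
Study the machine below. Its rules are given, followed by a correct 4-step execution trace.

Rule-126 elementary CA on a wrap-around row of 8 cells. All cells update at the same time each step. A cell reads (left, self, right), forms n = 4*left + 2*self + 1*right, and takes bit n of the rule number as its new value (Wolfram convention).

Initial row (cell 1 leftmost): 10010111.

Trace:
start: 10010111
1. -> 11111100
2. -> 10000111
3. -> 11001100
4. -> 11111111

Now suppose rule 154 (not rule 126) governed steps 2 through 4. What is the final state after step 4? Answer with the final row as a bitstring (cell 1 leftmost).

11101111

(re-executing steps 2..4 under rule 154; state before step 2: 11111100)
2. -> 11111011
3. -> 11110011
4. -> 11101111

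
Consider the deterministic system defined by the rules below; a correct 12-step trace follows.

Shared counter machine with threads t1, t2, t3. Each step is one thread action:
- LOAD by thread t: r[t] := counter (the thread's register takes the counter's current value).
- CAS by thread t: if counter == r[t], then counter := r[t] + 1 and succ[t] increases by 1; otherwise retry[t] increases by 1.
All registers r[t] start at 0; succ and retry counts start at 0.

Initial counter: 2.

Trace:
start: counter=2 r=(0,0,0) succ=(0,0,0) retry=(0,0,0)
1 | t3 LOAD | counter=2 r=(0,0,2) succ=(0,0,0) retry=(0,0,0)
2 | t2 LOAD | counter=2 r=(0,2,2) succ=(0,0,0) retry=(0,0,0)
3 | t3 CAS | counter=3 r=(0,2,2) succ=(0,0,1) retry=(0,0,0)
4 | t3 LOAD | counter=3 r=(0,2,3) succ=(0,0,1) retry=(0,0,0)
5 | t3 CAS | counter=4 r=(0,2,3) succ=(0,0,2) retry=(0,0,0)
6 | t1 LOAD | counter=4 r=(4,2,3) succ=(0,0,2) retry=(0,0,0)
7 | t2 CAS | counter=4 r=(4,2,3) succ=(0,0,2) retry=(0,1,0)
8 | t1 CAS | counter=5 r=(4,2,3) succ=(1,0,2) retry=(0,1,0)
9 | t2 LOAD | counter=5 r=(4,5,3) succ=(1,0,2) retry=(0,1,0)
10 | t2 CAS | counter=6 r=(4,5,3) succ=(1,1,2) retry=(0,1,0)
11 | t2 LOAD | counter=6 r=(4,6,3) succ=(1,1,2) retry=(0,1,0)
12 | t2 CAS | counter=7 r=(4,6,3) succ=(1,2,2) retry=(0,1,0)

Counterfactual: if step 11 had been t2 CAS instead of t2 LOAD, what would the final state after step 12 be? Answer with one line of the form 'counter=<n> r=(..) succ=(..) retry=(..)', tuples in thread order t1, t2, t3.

(re-executing from step 11 with the substitution; state before step 11: counter=6 r=(4,5,3) succ=(1,1,2) retry=(0,1,0))
11 | t2 CAS | counter=6 r=(4,5,3) succ=(1,1,2) retry=(0,2,0)
12 | t2 CAS | counter=6 r=(4,5,3) succ=(1,1,2) retry=(0,3,0)

counter=6 r=(4,5,3) succ=(1,1,2) retry=(0,3,0)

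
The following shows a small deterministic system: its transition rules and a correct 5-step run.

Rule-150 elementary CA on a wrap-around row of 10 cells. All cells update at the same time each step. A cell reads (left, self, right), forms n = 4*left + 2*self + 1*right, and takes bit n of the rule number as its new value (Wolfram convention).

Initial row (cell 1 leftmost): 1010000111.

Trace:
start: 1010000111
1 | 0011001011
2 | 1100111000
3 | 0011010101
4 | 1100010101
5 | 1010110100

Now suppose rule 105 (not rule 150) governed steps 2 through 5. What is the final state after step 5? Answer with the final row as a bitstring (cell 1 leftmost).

1010110100

(re-executing steps 2..5 under rule 105; state before step 2: 0011001011)
2 | 0011000111
3 | 0011010101
4 | 0011101010
5 | 1010110100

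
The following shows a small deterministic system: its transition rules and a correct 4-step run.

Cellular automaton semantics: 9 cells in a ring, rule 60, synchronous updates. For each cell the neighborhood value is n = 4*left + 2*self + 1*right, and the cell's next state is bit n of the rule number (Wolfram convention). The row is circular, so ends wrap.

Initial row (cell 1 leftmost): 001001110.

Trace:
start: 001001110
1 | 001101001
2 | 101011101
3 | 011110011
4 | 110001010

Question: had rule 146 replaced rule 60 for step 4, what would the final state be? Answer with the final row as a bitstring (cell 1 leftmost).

001101100

(re-executing step 4 under rule 146; state before step 4: 011110011)
4 | 001101100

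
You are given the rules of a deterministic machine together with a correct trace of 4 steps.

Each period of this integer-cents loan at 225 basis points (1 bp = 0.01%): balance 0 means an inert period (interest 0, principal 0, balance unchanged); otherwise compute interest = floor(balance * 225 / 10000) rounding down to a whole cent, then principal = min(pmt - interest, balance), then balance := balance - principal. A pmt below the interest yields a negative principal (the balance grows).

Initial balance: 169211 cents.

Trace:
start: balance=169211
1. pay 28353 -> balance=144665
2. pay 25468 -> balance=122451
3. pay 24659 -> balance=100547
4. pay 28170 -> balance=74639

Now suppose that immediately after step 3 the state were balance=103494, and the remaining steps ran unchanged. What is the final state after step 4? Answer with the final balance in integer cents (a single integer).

state after step 3 := balance=103494
4. pay 28170 -> balance=77652

77652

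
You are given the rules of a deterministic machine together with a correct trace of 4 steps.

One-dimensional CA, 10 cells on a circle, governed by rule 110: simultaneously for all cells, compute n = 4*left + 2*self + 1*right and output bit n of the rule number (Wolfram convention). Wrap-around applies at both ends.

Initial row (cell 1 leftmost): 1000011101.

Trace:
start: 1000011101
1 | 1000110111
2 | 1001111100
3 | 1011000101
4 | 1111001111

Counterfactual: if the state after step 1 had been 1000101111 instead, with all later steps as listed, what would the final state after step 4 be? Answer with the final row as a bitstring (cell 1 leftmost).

state after step 1 := 1000101111
2 | 1001111000
3 | 1011001001
4 | 1111011011

1111011011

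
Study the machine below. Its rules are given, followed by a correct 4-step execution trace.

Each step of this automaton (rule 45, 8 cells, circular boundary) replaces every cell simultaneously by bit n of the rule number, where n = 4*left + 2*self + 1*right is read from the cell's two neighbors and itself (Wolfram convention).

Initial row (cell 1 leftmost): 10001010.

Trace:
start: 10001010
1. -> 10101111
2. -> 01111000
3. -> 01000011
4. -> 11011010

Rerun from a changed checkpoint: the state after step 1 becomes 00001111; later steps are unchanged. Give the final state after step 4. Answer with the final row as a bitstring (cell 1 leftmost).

11110110

state after step 1 := 00001111
2. -> 01101000
3. -> 01011011
4. -> 11110110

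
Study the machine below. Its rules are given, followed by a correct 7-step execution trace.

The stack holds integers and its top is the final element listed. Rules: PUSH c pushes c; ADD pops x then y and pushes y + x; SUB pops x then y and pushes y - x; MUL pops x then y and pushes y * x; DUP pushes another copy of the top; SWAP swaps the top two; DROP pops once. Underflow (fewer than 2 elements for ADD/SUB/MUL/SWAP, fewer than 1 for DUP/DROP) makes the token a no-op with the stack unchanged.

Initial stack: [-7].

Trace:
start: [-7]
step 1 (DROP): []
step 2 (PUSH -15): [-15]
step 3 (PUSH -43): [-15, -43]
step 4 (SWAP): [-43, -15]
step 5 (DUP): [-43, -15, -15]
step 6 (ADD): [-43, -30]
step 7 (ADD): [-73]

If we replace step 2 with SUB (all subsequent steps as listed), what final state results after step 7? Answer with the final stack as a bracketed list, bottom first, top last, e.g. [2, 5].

[-86]

(re-executing from step 2 with the substitution; state before step 2: [])
step 2 (SUB): []
step 3 (PUSH -43): [-43]
step 4 (SWAP): [-43]
step 5 (DUP): [-43, -43]
step 6 (ADD): [-86]
step 7 (ADD): [-86]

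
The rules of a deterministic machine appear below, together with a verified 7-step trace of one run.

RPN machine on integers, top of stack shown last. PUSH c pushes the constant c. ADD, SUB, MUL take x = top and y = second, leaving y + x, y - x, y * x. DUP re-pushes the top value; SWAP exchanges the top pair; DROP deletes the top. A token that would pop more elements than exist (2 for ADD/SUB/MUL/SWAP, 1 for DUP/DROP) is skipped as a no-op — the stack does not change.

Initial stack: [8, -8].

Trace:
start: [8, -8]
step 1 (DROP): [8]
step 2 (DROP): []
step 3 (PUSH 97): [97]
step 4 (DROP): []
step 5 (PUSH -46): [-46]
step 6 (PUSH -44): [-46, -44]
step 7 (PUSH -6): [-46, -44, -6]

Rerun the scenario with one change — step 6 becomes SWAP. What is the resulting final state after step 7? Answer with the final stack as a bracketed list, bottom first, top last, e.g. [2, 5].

[-46, -6]

(re-executing from step 6 with the substitution; state before step 6: [-46])
step 6 (SWAP): [-46]
step 7 (PUSH -6): [-46, -6]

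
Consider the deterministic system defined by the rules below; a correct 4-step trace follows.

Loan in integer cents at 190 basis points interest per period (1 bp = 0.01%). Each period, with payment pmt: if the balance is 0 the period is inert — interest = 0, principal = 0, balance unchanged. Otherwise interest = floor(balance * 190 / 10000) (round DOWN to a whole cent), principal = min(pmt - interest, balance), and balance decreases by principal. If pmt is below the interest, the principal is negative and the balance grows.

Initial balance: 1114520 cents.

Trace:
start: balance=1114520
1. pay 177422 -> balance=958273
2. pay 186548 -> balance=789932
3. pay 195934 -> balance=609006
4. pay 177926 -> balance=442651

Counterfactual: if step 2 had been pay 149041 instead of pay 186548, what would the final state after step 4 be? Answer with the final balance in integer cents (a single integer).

(re-executing from step 2 with the substitution; state before step 2: balance=958273)
2. pay 149041 -> balance=827439
3. pay 195934 -> balance=647226
4. pay 177926 -> balance=481597

481597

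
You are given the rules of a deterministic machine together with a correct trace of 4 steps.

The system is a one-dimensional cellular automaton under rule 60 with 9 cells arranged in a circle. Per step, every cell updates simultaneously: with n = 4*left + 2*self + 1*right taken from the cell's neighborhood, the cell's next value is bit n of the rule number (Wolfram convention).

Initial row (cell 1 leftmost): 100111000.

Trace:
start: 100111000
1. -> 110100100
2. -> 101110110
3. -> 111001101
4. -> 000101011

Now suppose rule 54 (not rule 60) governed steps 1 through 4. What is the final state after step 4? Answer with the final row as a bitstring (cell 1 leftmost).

110001011

(re-executing steps 1..4 under rule 54; state before step 1: 100111000)
1. -> 111000101
2. -> 000101110
3. -> 001110001
4. -> 110001011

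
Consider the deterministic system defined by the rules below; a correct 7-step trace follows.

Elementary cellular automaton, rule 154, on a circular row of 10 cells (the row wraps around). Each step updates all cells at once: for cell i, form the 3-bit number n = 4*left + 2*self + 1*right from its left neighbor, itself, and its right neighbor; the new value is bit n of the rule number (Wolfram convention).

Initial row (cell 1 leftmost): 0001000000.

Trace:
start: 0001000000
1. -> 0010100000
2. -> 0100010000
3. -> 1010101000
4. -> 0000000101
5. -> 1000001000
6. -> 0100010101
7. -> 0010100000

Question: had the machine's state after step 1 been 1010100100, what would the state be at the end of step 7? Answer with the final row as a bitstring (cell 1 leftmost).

state after step 1 := 1010100100
2. -> 0000011011
3. -> 1000110010
4. -> 0101101100
5. -> 1001001010
6. -> 0110110000
7. -> 1100101000

1100101000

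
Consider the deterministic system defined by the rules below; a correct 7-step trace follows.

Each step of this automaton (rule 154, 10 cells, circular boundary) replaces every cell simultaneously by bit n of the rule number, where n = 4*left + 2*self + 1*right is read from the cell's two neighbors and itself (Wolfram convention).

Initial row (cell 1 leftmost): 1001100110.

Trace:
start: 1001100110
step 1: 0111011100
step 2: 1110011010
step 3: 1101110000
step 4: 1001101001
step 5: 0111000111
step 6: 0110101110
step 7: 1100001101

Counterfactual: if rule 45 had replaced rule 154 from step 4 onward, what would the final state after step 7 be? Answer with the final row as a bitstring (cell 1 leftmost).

0111010000

(re-executing steps 4..7 under rule 45; state before step 4: 1101110000)
step 4: 1011000110
step 5: 1110010101
step 6: 0000011111
step 7: 0111010000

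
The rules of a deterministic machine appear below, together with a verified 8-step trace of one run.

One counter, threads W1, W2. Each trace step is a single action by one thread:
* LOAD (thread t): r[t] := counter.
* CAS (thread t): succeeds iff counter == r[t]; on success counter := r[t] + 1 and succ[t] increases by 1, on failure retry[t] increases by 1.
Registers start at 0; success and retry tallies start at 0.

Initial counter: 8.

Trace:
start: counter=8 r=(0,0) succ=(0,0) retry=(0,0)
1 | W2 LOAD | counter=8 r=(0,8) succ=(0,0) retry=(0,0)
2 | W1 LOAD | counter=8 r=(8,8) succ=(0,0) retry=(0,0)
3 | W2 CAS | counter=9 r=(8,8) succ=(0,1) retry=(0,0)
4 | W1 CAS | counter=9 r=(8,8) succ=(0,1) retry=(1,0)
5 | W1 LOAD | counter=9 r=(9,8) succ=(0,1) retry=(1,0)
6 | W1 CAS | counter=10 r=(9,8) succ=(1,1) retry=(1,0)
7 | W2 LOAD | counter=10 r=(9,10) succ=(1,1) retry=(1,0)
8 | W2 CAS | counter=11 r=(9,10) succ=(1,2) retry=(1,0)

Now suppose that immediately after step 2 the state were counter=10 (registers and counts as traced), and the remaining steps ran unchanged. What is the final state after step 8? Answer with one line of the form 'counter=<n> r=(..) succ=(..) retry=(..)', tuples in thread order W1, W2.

counter=12 r=(10,11) succ=(1,1) retry=(1,1)

state after step 2 := counter=10 r=(8,8) succ=(0,0) retry=(0,0)
3 | W2 CAS | counter=10 r=(8,8) succ=(0,0) retry=(0,1)
4 | W1 CAS | counter=10 r=(8,8) succ=(0,0) retry=(1,1)
5 | W1 LOAD | counter=10 r=(10,8) succ=(0,0) retry=(1,1)
6 | W1 CAS | counter=11 r=(10,8) succ=(1,0) retry=(1,1)
7 | W2 LOAD | counter=11 r=(10,11) succ=(1,0) retry=(1,1)
8 | W2 CAS | counter=12 r=(10,11) succ=(1,1) retry=(1,1)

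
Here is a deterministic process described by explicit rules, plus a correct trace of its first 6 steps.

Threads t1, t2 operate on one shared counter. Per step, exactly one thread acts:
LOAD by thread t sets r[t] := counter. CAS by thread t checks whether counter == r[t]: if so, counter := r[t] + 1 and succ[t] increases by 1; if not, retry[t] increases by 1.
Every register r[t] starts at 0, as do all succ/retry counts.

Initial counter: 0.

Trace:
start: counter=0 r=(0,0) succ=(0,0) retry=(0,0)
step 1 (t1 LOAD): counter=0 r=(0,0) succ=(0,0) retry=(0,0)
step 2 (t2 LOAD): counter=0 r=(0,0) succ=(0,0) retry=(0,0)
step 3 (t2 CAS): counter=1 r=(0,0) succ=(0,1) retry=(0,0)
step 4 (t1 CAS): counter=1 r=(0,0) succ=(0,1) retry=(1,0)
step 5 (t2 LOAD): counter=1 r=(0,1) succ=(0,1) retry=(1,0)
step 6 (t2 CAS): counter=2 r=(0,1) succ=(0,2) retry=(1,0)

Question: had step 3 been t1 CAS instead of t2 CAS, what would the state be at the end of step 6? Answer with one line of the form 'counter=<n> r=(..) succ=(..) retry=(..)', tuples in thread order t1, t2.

(re-executing from step 3 with the substitution; state before step 3: counter=0 r=(0,0) succ=(0,0) retry=(0,0))
step 3 (t1 CAS): counter=1 r=(0,0) succ=(1,0) retry=(0,0)
step 4 (t1 CAS): counter=1 r=(0,0) succ=(1,0) retry=(1,0)
step 5 (t2 LOAD): counter=1 r=(0,1) succ=(1,0) retry=(1,0)
step 6 (t2 CAS): counter=2 r=(0,1) succ=(1,1) retry=(1,0)

counter=2 r=(0,1) succ=(1,1) retry=(1,0)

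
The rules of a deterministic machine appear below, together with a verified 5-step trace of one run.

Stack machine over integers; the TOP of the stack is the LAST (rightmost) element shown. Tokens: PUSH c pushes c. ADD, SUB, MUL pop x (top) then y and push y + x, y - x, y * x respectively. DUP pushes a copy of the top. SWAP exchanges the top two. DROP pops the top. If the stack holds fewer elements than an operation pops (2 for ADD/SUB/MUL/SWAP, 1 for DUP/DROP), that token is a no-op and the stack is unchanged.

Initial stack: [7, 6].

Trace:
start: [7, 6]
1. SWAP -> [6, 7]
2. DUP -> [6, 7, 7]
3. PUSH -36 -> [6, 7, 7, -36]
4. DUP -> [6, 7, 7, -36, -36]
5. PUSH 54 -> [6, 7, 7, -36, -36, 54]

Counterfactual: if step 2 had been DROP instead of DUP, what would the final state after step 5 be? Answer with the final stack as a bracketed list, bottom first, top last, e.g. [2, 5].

[6, -36, -36, 54]

(re-executing from step 2 with the substitution; state before step 2: [6, 7])
2. DROP -> [6]
3. PUSH -36 -> [6, -36]
4. DUP -> [6, -36, -36]
5. PUSH 54 -> [6, -36, -36, 54]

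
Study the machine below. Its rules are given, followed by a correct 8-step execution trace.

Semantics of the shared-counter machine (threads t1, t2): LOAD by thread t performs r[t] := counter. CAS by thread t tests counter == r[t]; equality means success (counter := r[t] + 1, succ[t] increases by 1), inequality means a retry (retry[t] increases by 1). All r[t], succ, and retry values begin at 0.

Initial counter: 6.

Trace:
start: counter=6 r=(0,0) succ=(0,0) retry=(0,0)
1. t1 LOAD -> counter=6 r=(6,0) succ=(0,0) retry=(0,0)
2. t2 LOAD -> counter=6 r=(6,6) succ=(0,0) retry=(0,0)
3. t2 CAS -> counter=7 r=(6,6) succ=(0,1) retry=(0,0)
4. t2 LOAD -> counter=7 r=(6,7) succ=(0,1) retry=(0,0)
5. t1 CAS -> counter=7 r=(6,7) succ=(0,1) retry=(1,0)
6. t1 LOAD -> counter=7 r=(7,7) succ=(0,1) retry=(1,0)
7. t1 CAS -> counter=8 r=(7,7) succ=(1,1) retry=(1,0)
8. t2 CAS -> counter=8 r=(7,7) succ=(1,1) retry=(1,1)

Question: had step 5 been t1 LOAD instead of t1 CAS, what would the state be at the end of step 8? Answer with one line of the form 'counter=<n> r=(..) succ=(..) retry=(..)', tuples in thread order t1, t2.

(re-executing from step 5 with the substitution; state before step 5: counter=7 r=(6,7) succ=(0,1) retry=(0,0))
5. t1 LOAD -> counter=7 r=(7,7) succ=(0,1) retry=(0,0)
6. t1 LOAD -> counter=7 r=(7,7) succ=(0,1) retry=(0,0)
7. t1 CAS -> counter=8 r=(7,7) succ=(1,1) retry=(0,0)
8. t2 CAS -> counter=8 r=(7,7) succ=(1,1) retry=(0,1)

counter=8 r=(7,7) succ=(1,1) retry=(0,1)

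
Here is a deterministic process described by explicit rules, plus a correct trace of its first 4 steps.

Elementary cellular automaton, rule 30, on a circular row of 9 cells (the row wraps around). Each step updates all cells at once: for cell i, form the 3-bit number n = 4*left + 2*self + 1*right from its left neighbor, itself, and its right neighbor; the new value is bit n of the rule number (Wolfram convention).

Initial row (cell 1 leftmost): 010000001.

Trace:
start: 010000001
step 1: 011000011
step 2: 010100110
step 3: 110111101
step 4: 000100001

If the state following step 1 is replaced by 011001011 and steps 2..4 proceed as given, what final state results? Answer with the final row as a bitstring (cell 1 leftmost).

000110110

state after step 1 := 011001011
step 2: 010111010
step 3: 110100011
step 4: 000110110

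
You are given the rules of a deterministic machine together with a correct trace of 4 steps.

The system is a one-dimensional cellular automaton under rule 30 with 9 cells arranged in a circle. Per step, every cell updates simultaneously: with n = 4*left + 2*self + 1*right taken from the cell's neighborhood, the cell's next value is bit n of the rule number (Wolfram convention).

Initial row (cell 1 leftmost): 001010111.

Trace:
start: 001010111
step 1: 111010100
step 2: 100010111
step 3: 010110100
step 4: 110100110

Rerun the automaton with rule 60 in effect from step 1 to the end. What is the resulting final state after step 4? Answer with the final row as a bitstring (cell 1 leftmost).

(re-executing steps 1..4 under rule 60; state before step 1: 001010111)
step 1: 101111100
step 2: 111000010
step 3: 100100011
step 4: 010110010

010110010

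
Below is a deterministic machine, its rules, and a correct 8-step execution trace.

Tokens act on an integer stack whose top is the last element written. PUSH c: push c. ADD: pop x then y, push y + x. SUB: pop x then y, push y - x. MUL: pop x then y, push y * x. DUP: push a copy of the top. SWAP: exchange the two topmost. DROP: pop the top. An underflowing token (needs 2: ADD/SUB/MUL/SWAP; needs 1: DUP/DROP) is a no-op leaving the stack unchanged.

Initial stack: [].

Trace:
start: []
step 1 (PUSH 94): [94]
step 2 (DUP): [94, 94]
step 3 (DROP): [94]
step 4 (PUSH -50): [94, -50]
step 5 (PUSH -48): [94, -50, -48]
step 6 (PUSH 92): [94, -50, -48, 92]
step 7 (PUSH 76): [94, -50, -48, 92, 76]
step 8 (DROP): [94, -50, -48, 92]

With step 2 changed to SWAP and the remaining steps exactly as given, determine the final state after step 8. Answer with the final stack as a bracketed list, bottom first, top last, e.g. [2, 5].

(re-executing from step 2 with the substitution; state before step 2: [94])
step 2 (SWAP): [94]
step 3 (DROP): []
step 4 (PUSH -50): [-50]
step 5 (PUSH -48): [-50, -48]
step 6 (PUSH 92): [-50, -48, 92]
step 7 (PUSH 76): [-50, -48, 92, 76]
step 8 (DROP): [-50, -48, 92]

[-50, -48, 92]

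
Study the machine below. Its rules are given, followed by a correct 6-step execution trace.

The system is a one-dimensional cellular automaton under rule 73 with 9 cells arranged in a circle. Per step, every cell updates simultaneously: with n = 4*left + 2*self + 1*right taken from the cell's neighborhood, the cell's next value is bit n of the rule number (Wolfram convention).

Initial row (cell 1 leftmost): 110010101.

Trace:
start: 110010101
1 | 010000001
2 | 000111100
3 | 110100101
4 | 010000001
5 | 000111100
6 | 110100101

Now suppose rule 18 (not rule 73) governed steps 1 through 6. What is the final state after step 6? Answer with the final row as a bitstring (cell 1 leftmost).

010010101

(re-executing steps 1..6 under rule 18; state before step 1: 110010101)
1 | 001100000
2 | 010010000
3 | 101101000
4 | 000000101
5 | 100001000
6 | 010010101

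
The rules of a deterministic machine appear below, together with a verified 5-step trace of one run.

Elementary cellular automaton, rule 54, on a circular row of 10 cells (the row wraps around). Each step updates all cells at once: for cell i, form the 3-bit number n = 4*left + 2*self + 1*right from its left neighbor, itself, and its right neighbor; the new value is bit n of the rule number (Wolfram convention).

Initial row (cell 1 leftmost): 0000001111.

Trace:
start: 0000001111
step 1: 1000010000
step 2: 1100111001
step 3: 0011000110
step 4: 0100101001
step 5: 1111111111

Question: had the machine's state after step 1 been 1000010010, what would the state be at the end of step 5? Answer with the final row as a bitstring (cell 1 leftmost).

1111110000

state after step 1 := 1000010010
step 2: 1100111111
step 3: 0011000000
step 4: 0100100000
step 5: 1111110000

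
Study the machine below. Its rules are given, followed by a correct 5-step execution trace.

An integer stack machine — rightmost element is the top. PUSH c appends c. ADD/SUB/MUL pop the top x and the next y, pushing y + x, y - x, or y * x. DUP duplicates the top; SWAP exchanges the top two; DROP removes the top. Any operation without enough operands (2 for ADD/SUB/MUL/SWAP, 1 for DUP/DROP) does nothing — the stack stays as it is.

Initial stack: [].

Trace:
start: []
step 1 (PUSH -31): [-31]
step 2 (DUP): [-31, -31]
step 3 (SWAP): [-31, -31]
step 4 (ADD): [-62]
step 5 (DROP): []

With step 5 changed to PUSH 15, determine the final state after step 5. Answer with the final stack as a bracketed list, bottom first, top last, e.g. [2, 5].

[-62, 15]

(re-executing from step 5 with the substitution; state before step 5: [-62])
step 5 (PUSH 15): [-62, 15]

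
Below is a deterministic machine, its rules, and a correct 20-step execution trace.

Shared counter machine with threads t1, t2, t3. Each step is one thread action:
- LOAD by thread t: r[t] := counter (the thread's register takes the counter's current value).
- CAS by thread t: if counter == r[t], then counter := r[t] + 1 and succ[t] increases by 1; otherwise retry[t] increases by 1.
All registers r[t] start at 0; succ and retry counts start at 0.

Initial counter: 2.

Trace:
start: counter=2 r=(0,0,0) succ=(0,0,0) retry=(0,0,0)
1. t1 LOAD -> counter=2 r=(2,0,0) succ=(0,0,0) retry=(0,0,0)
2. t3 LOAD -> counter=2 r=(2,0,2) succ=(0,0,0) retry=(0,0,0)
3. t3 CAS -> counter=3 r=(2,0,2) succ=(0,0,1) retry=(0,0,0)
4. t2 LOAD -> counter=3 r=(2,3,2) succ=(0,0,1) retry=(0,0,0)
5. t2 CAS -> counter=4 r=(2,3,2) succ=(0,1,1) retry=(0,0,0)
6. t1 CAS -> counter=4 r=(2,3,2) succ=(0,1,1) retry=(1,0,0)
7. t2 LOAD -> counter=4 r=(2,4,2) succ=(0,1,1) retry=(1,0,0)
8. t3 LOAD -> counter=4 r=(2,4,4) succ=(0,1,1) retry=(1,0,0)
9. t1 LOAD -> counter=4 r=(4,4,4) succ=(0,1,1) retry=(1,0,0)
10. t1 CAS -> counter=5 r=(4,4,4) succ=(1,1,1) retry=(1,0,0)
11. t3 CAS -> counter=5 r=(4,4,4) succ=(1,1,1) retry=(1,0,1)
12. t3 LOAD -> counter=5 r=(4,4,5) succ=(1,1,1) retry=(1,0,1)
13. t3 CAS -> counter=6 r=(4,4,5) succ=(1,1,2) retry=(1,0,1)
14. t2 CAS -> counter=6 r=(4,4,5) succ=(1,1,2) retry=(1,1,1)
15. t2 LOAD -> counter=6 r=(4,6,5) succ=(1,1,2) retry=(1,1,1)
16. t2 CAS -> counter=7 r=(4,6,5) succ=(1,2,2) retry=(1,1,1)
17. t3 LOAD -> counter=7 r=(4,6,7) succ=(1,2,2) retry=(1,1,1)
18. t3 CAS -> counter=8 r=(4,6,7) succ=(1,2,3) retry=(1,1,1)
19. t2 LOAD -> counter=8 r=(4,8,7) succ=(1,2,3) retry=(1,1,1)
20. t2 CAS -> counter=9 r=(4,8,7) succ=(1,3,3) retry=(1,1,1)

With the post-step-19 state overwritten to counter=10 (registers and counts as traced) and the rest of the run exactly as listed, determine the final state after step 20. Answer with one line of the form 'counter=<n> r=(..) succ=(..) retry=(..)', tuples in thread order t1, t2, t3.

counter=10 r=(4,8,7) succ=(1,2,3) retry=(1,2,1)

state after step 19 := counter=10 r=(4,8,7) succ=(1,2,3) retry=(1,1,1)
20. t2 CAS -> counter=10 r=(4,8,7) succ=(1,2,3) retry=(1,2,1)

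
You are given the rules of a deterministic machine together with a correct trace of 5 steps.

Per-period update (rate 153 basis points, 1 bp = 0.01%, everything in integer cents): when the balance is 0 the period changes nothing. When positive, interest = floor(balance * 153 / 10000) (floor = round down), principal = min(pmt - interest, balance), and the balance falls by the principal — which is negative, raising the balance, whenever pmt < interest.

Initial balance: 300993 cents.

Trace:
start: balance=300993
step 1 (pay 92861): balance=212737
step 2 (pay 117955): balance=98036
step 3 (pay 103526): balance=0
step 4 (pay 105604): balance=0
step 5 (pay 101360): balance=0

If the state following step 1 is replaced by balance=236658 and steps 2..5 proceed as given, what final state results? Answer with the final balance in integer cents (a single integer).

0

state after step 1 := balance=236658
step 2 (pay 117955): balance=122323
step 3 (pay 103526): balance=20668
step 4 (pay 105604): balance=0
step 5 (pay 101360): balance=0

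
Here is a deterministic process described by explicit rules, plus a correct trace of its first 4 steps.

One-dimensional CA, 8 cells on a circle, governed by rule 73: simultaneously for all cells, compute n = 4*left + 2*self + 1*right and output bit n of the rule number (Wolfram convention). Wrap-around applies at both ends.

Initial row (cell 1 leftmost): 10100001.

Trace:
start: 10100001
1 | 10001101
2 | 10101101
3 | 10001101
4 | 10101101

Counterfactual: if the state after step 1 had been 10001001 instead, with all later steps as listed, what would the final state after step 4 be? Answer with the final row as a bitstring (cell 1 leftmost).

10101101

state after step 1 := 10001001
2 | 10100001
3 | 10001101
4 | 10101101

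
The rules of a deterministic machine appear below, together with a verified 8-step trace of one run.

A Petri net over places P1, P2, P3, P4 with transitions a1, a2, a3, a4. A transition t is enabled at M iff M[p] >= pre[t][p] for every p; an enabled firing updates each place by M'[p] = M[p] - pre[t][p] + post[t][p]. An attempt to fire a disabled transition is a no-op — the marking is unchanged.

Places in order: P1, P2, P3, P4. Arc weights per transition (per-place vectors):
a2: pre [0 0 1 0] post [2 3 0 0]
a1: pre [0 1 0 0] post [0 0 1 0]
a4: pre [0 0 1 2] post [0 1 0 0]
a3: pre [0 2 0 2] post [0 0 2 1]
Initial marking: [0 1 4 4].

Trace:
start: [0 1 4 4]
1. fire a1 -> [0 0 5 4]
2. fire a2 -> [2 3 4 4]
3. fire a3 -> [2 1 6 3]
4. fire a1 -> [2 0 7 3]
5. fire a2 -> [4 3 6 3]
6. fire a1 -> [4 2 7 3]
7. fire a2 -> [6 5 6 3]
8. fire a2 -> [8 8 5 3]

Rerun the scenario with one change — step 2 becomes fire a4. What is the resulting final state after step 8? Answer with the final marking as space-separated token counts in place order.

(re-executing from step 2 with the substitution; state before step 2: [0 0 5 4])
2. fire a4 -> [0 1 4 2]
3. fire a3 -> [0 1 4 2]
4. fire a1 -> [0 0 5 2]
5. fire a2 -> [2 3 4 2]
6. fire a1 -> [2 2 5 2]
7. fire a2 -> [4 5 4 2]
8. fire a2 -> [6 8 3 2]

6 8 3 2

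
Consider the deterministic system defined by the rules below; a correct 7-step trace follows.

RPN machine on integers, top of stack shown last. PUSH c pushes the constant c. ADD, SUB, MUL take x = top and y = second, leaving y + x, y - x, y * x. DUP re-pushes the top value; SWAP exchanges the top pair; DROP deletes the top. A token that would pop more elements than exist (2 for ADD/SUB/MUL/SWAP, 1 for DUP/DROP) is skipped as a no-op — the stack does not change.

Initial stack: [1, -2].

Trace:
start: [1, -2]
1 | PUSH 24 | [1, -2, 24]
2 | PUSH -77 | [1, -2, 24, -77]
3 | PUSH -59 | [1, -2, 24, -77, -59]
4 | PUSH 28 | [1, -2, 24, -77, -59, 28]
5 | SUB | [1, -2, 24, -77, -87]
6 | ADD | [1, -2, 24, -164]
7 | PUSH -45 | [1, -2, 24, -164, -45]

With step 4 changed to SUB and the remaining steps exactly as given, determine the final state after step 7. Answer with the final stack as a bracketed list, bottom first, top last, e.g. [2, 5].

[1, 40, -45]

(re-executing from step 4 with the substitution; state before step 4: [1, -2, 24, -77, -59])
4 | SUB | [1, -2, 24, -18]
5 | SUB | [1, -2, 42]
6 | ADD | [1, 40]
7 | PUSH -45 | [1, 40, -45]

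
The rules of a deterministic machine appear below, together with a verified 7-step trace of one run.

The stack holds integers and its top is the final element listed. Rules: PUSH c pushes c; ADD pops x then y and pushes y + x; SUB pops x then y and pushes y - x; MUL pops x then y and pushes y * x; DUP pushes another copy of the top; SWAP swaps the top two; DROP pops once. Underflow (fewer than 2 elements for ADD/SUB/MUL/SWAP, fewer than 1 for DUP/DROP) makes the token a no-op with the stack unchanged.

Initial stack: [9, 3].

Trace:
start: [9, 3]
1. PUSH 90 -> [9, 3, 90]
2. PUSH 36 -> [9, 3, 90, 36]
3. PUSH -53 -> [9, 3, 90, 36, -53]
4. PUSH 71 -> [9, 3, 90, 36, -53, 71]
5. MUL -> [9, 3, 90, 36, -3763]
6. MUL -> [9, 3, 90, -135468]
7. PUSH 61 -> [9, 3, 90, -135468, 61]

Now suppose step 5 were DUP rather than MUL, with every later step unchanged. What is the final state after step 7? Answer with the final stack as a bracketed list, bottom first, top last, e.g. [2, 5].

[9, 3, 90, 36, -53, 5041, 61]

(re-executing from step 5 with the substitution; state before step 5: [9, 3, 90, 36, -53, 71])
5. DUP -> [9, 3, 90, 36, -53, 71, 71]
6. MUL -> [9, 3, 90, 36, -53, 5041]
7. PUSH 61 -> [9, 3, 90, 36, -53, 5041, 61]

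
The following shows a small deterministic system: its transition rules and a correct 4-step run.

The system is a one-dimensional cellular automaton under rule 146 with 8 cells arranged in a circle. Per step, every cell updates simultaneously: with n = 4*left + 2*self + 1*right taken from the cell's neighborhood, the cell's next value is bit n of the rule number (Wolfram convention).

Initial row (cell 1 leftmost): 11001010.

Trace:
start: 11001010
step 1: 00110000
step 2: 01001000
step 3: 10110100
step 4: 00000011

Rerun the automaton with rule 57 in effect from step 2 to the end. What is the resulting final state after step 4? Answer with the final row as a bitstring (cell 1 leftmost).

(re-executing steps 2..4 under rule 57; state before step 2: 00110000)
step 2: 10101111
step 3: 01011000
step 4: 00110111

00110111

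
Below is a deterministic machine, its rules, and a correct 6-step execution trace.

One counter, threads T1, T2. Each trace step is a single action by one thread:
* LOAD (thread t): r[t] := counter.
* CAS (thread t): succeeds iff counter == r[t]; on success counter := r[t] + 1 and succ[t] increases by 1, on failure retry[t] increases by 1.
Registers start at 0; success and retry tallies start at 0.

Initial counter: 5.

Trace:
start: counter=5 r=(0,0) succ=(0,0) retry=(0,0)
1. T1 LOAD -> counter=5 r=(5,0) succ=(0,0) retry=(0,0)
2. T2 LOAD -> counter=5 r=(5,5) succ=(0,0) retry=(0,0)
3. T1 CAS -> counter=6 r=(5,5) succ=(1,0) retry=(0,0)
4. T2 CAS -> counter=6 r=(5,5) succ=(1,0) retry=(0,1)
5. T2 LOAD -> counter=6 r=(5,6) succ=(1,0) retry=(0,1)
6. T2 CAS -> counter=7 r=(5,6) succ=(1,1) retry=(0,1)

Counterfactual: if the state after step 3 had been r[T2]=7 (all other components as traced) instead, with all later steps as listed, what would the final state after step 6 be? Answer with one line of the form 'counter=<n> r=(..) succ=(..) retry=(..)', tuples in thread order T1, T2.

counter=7 r=(5,6) succ=(1,1) retry=(0,1)

state after step 3 := counter=6 r=(5,7) succ=(1,0) retry=(0,0)
4. T2 CAS -> counter=6 r=(5,7) succ=(1,0) retry=(0,1)
5. T2 LOAD -> counter=6 r=(5,6) succ=(1,0) retry=(0,1)
6. T2 CAS -> counter=7 r=(5,6) succ=(1,1) retry=(0,1)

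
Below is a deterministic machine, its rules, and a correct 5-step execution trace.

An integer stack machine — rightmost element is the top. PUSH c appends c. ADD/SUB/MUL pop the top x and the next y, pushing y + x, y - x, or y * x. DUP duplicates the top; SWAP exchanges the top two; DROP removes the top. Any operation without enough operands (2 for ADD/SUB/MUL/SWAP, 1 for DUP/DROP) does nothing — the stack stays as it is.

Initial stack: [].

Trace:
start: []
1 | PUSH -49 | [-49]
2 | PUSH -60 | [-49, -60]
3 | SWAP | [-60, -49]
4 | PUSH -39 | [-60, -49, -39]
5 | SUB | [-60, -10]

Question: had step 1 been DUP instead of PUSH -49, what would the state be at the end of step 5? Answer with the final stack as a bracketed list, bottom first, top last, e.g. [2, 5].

[-21]

(re-executing from step 1 with the substitution; state before step 1: [])
1 | DUP | []
2 | PUSH -60 | [-60]
3 | SWAP | [-60]
4 | PUSH -39 | [-60, -39]
5 | SUB | [-21]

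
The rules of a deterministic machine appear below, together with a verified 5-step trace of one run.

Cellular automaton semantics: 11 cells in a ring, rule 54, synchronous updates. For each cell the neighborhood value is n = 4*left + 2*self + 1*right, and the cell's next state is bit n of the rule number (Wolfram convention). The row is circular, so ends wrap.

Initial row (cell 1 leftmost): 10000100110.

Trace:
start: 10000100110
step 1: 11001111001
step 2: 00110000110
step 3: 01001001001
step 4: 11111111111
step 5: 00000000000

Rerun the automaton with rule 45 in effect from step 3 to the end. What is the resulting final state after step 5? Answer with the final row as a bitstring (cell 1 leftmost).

10000111000

(re-executing steps 3..5 under rule 45; state before step 3: 00110000110)
step 3: 10100110100
step 4: 11100101100
step 5: 10000111000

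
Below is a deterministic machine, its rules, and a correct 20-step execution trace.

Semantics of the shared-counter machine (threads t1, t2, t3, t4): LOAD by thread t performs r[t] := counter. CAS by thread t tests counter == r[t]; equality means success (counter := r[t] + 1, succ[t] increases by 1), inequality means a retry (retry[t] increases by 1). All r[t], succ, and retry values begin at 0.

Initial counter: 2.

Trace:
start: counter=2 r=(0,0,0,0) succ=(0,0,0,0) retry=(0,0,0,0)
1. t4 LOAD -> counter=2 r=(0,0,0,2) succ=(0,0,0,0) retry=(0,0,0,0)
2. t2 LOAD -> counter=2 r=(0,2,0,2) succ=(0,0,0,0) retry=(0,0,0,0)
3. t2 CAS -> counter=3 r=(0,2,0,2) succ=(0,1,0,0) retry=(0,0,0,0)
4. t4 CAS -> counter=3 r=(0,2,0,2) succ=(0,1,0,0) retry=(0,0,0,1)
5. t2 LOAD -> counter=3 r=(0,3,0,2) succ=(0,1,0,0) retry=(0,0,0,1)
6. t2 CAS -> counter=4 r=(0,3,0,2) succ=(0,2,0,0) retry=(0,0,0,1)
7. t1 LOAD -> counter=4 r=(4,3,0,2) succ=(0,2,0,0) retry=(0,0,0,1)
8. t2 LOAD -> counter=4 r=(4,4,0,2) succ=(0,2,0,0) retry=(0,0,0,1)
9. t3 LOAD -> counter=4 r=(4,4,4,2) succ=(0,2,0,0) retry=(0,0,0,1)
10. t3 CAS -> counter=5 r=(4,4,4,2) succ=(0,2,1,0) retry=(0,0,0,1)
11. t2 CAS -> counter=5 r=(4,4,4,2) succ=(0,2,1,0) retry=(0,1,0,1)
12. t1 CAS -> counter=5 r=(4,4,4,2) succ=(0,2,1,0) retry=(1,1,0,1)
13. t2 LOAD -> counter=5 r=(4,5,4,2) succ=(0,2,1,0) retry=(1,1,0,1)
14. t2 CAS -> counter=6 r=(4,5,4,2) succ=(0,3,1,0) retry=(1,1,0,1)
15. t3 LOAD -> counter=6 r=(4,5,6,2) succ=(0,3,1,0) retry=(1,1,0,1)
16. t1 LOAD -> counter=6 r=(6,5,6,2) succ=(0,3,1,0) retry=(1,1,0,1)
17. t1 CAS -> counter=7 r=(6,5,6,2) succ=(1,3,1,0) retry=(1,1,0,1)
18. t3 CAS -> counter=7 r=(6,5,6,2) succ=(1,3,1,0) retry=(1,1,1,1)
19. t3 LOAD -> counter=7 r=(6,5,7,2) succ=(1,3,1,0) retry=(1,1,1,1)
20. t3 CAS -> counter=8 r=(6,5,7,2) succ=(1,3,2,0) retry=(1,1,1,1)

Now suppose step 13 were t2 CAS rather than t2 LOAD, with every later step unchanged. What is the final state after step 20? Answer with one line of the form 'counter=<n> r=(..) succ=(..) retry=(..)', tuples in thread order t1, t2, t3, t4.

(re-executing from step 13 with the substitution; state before step 13: counter=5 r=(4,4,4,2) succ=(0,2,1,0) retry=(1,1,0,1))
13. t2 CAS -> counter=5 r=(4,4,4,2) succ=(0,2,1,0) retry=(1,2,0,1)
14. t2 CAS -> counter=5 r=(4,4,4,2) succ=(0,2,1,0) retry=(1,3,0,1)
15. t3 LOAD -> counter=5 r=(4,4,5,2) succ=(0,2,1,0) retry=(1,3,0,1)
16. t1 LOAD -> counter=5 r=(5,4,5,2) succ=(0,2,1,0) retry=(1,3,0,1)
17. t1 CAS -> counter=6 r=(5,4,5,2) succ=(1,2,1,0) retry=(1,3,0,1)
18. t3 CAS -> counter=6 r=(5,4,5,2) succ=(1,2,1,0) retry=(1,3,1,1)
19. t3 LOAD -> counter=6 r=(5,4,6,2) succ=(1,2,1,0) retry=(1,3,1,1)
20. t3 CAS -> counter=7 r=(5,4,6,2) succ=(1,2,2,0) retry=(1,3,1,1)

counter=7 r=(5,4,6,2) succ=(1,2,2,0) retry=(1,3,1,1)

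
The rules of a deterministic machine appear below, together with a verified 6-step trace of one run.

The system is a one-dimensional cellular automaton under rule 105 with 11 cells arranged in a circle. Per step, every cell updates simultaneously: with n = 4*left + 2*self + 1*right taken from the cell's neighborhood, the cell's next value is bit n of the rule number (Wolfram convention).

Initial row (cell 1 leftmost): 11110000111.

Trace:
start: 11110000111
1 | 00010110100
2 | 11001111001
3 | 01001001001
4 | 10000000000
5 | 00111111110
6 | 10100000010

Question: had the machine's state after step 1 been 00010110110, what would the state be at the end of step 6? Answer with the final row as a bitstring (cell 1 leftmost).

11011110101

state after step 1 := 00010110110
2 | 11001111110
3 | 11001000011
4 | 01000011010
5 | 00011011100
6 | 11011110101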